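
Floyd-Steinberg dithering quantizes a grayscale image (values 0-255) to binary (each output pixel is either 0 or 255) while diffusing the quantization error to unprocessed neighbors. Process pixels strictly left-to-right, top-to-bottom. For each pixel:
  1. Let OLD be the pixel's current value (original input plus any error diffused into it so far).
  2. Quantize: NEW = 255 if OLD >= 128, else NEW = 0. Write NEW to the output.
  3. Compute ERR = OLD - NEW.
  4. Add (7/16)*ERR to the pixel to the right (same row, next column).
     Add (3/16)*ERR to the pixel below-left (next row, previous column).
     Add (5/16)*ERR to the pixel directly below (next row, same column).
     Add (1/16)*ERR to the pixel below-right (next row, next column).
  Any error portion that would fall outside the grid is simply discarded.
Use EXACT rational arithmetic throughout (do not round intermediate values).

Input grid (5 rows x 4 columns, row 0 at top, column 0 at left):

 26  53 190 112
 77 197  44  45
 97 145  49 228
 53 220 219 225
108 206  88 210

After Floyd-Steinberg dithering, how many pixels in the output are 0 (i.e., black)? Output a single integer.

(0,0): OLD=26 → NEW=0, ERR=26
(0,1): OLD=515/8 → NEW=0, ERR=515/8
(0,2): OLD=27925/128 → NEW=255, ERR=-4715/128
(0,3): OLD=196371/2048 → NEW=0, ERR=196371/2048
(1,0): OLD=12441/128 → NEW=0, ERR=12441/128
(1,1): OLD=260463/1024 → NEW=255, ERR=-657/1024
(1,2): OLD=1776347/32768 → NEW=0, ERR=1776347/32768
(1,3): OLD=50530029/524288 → NEW=0, ERR=50530029/524288
(2,0): OLD=2084917/16384 → NEW=0, ERR=2084917/16384
(2,1): OLD=113619415/524288 → NEW=255, ERR=-20074025/524288
(2,2): OLD=70485635/1048576 → NEW=0, ERR=70485635/1048576
(2,3): OLD=4880748087/16777216 → NEW=255, ERR=602558007/16777216
(3,0): OLD=717960869/8388608 → NEW=0, ERR=717960869/8388608
(3,1): OLD=35706836987/134217728 → NEW=255, ERR=1481316347/134217728
(3,2): OLD=535101381509/2147483648 → NEW=255, ERR=-12506948731/2147483648
(3,3): OLD=8173384196643/34359738368 → NEW=255, ERR=-588349087197/34359738368
(4,0): OLD=293809052545/2147483648 → NEW=255, ERR=-253799277695/2147483648
(4,1): OLD=2783146801987/17179869184 → NEW=255, ERR=-1597719839933/17179869184
(4,2): OLD=23624047687843/549755813888 → NEW=0, ERR=23624047687843/549755813888
(4,3): OLD=1962278162627685/8796093022208 → NEW=255, ERR=-280725558035355/8796093022208
Output grid:
  Row 0: ..#.  (3 black, running=3)
  Row 1: .#..  (3 black, running=6)
  Row 2: .#.#  (2 black, running=8)
  Row 3: .###  (1 black, running=9)
  Row 4: ##.#  (1 black, running=10)

Answer: 10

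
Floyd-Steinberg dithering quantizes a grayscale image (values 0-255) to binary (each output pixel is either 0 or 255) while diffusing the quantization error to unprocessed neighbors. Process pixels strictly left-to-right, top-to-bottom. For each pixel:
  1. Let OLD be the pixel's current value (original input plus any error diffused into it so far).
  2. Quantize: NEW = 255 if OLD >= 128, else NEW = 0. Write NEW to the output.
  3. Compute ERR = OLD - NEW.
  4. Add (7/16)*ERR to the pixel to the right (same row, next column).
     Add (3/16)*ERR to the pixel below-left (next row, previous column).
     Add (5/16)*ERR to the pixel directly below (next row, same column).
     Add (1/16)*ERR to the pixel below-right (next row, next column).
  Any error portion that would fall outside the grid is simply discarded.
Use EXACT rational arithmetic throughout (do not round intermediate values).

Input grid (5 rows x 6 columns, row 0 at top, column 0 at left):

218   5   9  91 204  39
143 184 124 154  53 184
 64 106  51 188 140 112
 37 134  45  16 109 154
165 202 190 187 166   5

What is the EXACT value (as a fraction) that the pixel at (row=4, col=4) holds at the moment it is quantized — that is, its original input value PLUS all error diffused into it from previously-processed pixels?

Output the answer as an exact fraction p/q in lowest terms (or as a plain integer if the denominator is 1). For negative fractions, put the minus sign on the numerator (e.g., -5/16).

(0,0): OLD=218 → NEW=255, ERR=-37
(0,1): OLD=-179/16 → NEW=0, ERR=-179/16
(0,2): OLD=1051/256 → NEW=0, ERR=1051/256
(0,3): OLD=380093/4096 → NEW=0, ERR=380093/4096
(0,4): OLD=16029995/65536 → NEW=255, ERR=-681685/65536
(0,5): OLD=36122669/1048576 → NEW=0, ERR=36122669/1048576
(1,0): OLD=33111/256 → NEW=255, ERR=-32169/256
(1,1): OLD=253921/2048 → NEW=0, ERR=253921/2048
(1,2): OLD=12859893/65536 → NEW=255, ERR=-3851787/65536
(1,3): OLD=40787409/262144 → NEW=255, ERR=-26059311/262144
(1,4): OLD=310668755/16777216 → NEW=0, ERR=310668755/16777216
(1,5): OLD=54282107349/268435456 → NEW=255, ERR=-14168933931/268435456
(2,0): OLD=1572155/32768 → NEW=0, ERR=1572155/32768
(2,1): OLD=153995961/1048576 → NEW=255, ERR=-113390919/1048576
(2,2): OLD=-428945557/16777216 → NEW=0, ERR=-428945557/16777216
(2,3): OLD=19535108051/134217728 → NEW=255, ERR=-14690412589/134217728
(2,4): OLD=351291609337/4294967296 → NEW=0, ERR=351291609337/4294967296
(2,5): OLD=9101639146591/68719476736 → NEW=255, ERR=-8421827421089/68719476736
(3,0): OLD=532129035/16777216 → NEW=0, ERR=532129035/16777216
(3,1): OLD=15071043759/134217728 → NEW=0, ERR=15071043759/134217728
(3,2): OLD=63195486397/1073741824 → NEW=0, ERR=63195486397/1073741824
(3,3): OLD=1462583998071/68719476736 → NEW=0, ERR=1462583998071/68719476736
(3,4): OLD=62700605326103/549755813888 → NEW=0, ERR=62700605326103/549755813888
(3,5): OLD=1501594791854329/8796093022208 → NEW=255, ERR=-741408928808711/8796093022208
(4,0): OLD=420833094597/2147483648 → NEW=255, ERR=-126775235643/2147483648
(4,1): OLD=7706209436417/34359738368 → NEW=255, ERR=-1055523847423/34359738368
(4,2): OLD=226456557459379/1099511627776 → NEW=255, ERR=-53918907623501/1099511627776
(4,3): OLD=3470228966814111/17592186044416 → NEW=255, ERR=-1015778474511969/17592186044416
(4,4): OLD=45572461595215503/281474976710656 → NEW=255, ERR=-26203657466001777/281474976710656
Target (4,4): original=166, with diffused error = 45572461595215503/281474976710656

Answer: 45572461595215503/281474976710656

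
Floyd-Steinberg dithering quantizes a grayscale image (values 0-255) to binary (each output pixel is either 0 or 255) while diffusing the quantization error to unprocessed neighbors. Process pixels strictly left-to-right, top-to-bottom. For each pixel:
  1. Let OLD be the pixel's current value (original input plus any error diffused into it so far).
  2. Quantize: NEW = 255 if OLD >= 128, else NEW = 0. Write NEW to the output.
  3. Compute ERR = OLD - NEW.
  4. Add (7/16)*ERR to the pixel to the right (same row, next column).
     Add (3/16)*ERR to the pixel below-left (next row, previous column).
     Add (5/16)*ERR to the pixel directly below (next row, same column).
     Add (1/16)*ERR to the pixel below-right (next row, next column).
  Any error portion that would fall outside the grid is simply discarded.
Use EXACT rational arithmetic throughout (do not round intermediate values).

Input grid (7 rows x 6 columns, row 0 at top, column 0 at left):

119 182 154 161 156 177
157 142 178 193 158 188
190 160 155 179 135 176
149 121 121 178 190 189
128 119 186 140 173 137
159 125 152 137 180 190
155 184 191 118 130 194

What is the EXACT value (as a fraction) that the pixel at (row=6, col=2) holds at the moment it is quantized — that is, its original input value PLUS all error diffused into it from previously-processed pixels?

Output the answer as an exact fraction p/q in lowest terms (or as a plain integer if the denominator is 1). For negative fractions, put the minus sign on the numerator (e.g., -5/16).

(0,0): OLD=119 → NEW=0, ERR=119
(0,1): OLD=3745/16 → NEW=255, ERR=-335/16
(0,2): OLD=37079/256 → NEW=255, ERR=-28201/256
(0,3): OLD=462049/4096 → NEW=0, ERR=462049/4096
(0,4): OLD=13457959/65536 → NEW=255, ERR=-3253721/65536
(0,5): OLD=162821905/1048576 → NEW=255, ERR=-104564975/1048576
(1,0): OLD=48707/256 → NEW=255, ERR=-16573/256
(1,1): OLD=192341/2048 → NEW=0, ERR=192341/2048
(1,2): OLD=13402489/65536 → NEW=255, ERR=-3309191/65536
(1,3): OLD=49798533/262144 → NEW=255, ERR=-17048187/262144
(1,4): OLD=1717742831/16777216 → NEW=0, ERR=1717742831/16777216
(1,5): OLD=53291914969/268435456 → NEW=255, ERR=-15159126311/268435456
(2,0): OLD=6140023/32768 → NEW=255, ERR=-2215817/32768
(2,1): OLD=153355021/1048576 → NEW=255, ERR=-114031859/1048576
(2,2): OLD=1431410535/16777216 → NEW=0, ERR=1431410535/16777216
(2,3): OLD=28460238063/134217728 → NEW=255, ERR=-5765282577/134217728
(2,4): OLD=573591332941/4294967296 → NEW=255, ERR=-521625327539/4294967296
(2,5): OLD=7670262672619/68719476736 → NEW=0, ERR=7670262672619/68719476736
(3,0): OLD=1803178887/16777216 → NEW=0, ERR=1803178887/16777216
(3,1): OLD=19570063483/134217728 → NEW=255, ERR=-14655457157/134217728
(3,2): OLD=91310908513/1073741824 → NEW=0, ERR=91310908513/1073741824
(3,3): OLD=12667892199395/68719476736 → NEW=255, ERR=-4855574368285/68719476736
(3,4): OLD=76623562917379/549755813888 → NEW=255, ERR=-63564169624061/549755813888
(3,5): OLD=1457554858808653/8796093022208 → NEW=255, ERR=-785448861854387/8796093022208
(4,0): OLD=303038690953/2147483648 → NEW=255, ERR=-244569639287/2147483648
(4,1): OLD=1983057166837/34359738368 → NEW=0, ERR=1983057166837/34359738368
(4,2): OLD=239421136656975/1099511627776 → NEW=255, ERR=-40954328425905/1099511627776
(4,3): OLD=1499897150347051/17592186044416 → NEW=0, ERR=1499897150347051/17592186044416
(4,4): OLD=43068463674115803/281474976710656 → NEW=255, ERR=-28707655387101477/281474976710656
(4,5): OLD=257822888495826461/4503599627370496 → NEW=0, ERR=257822888495826461/4503599627370496
(5,0): OLD=73794774765743/549755813888 → NEW=255, ERR=-66392957775697/549755813888
(5,1): OLD=1338728352793503/17592186044416 → NEW=0, ERR=1338728352793503/17592186044416
(5,2): OLD=27196982687981765/140737488355328 → NEW=255, ERR=-8691076842626875/140737488355328
(5,3): OLD=518702570942409671/4503599627370496 → NEW=0, ERR=518702570942409671/4503599627370496
(5,4): OLD=1932764353554012807/9007199254740992 → NEW=255, ERR=-364071456404940153/9007199254740992
(5,5): OLD=26492969452149051955/144115188075855872 → NEW=255, ERR=-10256403507194195405/144115188075855872
(6,0): OLD=37021933204420669/281474976710656 → NEW=255, ERR=-34754185856796611/281474976710656
(6,1): OLD=606341643225157113/4503599627370496 → NEW=255, ERR=-542076261754319367/4503599627370496
(6,2): OLD=2619179126321516497/18014398509481984 → NEW=255, ERR=-1974492493596389423/18014398509481984
Target (6,2): original=191, with diffused error = 2619179126321516497/18014398509481984

Answer: 2619179126321516497/18014398509481984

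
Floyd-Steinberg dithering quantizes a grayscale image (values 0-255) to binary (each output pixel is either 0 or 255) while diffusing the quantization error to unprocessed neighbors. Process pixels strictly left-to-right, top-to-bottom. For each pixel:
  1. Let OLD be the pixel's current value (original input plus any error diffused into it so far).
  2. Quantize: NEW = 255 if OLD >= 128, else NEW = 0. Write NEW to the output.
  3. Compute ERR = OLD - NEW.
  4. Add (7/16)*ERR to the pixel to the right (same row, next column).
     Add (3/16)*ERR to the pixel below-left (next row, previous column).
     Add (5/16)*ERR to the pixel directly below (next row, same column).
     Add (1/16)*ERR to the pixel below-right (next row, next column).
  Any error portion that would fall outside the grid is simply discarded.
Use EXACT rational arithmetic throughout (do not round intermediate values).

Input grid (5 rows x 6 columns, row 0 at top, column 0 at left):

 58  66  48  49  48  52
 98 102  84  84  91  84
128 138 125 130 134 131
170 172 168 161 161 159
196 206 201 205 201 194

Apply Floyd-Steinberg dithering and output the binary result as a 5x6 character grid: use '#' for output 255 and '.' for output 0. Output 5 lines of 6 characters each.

(0,0): OLD=58 → NEW=0, ERR=58
(0,1): OLD=731/8 → NEW=0, ERR=731/8
(0,2): OLD=11261/128 → NEW=0, ERR=11261/128
(0,3): OLD=179179/2048 → NEW=0, ERR=179179/2048
(0,4): OLD=2827117/32768 → NEW=0, ERR=2827117/32768
(0,5): OLD=47052795/524288 → NEW=0, ERR=47052795/524288
(1,0): OLD=17057/128 → NEW=255, ERR=-15583/128
(1,1): OLD=99751/1024 → NEW=0, ERR=99751/1024
(1,2): OLD=5774579/32768 → NEW=255, ERR=-2581261/32768
(1,3): OLD=12917463/131072 → NEW=0, ERR=12917463/131072
(1,4): OLD=1538249861/8388608 → NEW=255, ERR=-600845179/8388608
(1,5): OLD=11556338451/134217728 → NEW=0, ERR=11556338451/134217728
(2,0): OLD=1773085/16384 → NEW=0, ERR=1773085/16384
(2,1): OLD=101402063/524288 → NEW=255, ERR=-32291377/524288
(2,2): OLD=822117549/8388608 → NEW=0, ERR=822117549/8388608
(2,3): OLD=12436688645/67108864 → NEW=255, ERR=-4676071675/67108864
(2,4): OLD=222126688527/2147483648 → NEW=0, ERR=222126688527/2147483648
(2,5): OLD=6826703256153/34359738368 → NEW=255, ERR=-1935030027687/34359738368
(3,0): OLD=1612882829/8388608 → NEW=255, ERR=-526212211/8388608
(3,1): OLD=10096412873/67108864 → NEW=255, ERR=-7016347447/67108864
(3,2): OLD=72998692491/536870912 → NEW=255, ERR=-63903390069/536870912
(3,3): OLD=3871293645441/34359738368 → NEW=0, ERR=3871293645441/34359738368
(3,4): OLD=62590318927777/274877906944 → NEW=255, ERR=-7503547342943/274877906944
(3,5): OLD=597795578888911/4398046511104 → NEW=255, ERR=-523706281442609/4398046511104
(4,0): OLD=168355866723/1073741824 → NEW=255, ERR=-105448298397/1073741824
(4,1): OLD=1788831663943/17179869184 → NEW=0, ERR=1788831663943/17179869184
(4,2): OLD=123116988108069/549755813888 → NEW=255, ERR=-17070744433371/549755813888
(4,3): OLD=1882948994666009/8796093022208 → NEW=255, ERR=-360054725997031/8796093022208
(4,4): OLD=22416097987148073/140737488355328 → NEW=255, ERR=-13471961543460567/140737488355328
(4,5): OLD=254910611780309887/2251799813685248 → NEW=0, ERR=254910611780309887/2251799813685248
Row 0: ......
Row 1: #.#.#.
Row 2: .#.#.#
Row 3: ###.##
Row 4: #.###.

Answer: ......
#.#.#.
.#.#.#
###.##
#.###.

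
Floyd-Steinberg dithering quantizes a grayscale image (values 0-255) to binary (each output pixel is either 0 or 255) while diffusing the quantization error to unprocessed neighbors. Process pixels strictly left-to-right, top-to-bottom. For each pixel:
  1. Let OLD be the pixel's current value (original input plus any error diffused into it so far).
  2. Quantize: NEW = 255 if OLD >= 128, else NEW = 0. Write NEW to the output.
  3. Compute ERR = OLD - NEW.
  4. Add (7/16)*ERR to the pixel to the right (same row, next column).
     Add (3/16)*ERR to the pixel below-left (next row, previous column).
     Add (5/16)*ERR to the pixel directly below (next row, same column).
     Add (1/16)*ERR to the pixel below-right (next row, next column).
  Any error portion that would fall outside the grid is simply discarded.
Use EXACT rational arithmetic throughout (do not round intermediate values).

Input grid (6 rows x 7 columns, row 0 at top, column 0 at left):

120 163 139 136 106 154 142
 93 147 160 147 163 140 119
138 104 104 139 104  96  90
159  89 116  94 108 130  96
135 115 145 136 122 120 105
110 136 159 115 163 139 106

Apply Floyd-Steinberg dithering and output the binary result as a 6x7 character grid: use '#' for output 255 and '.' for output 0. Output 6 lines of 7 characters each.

(0,0): OLD=120 → NEW=0, ERR=120
(0,1): OLD=431/2 → NEW=255, ERR=-79/2
(0,2): OLD=3895/32 → NEW=0, ERR=3895/32
(0,3): OLD=96897/512 → NEW=255, ERR=-33663/512
(0,4): OLD=632711/8192 → NEW=0, ERR=632711/8192
(0,5): OLD=24614065/131072 → NEW=255, ERR=-8809295/131072
(0,6): OLD=236130519/2097152 → NEW=0, ERR=236130519/2097152
(1,0): OLD=3939/32 → NEW=0, ERR=3939/32
(1,1): OLD=56021/256 → NEW=255, ERR=-9259/256
(1,2): OLD=1371481/8192 → NEW=255, ERR=-717479/8192
(1,3): OLD=3611861/32768 → NEW=0, ERR=3611861/32768
(1,4): OLD=458539151/2097152 → NEW=255, ERR=-76234609/2097152
(1,5): OLD=2164800095/16777216 → NEW=255, ERR=-2113389985/16777216
(1,6): OLD=25467720369/268435456 → NEW=0, ERR=25467720369/268435456
(2,0): OLD=695031/4096 → NEW=255, ERR=-349449/4096
(2,1): OLD=6113709/131072 → NEW=0, ERR=6113709/131072
(2,2): OLD=242103175/2097152 → NEW=0, ERR=242103175/2097152
(2,3): OLD=3551102671/16777216 → NEW=255, ERR=-727087409/16777216
(2,4): OLD=7643697039/134217728 → NEW=0, ERR=7643697039/134217728
(2,5): OLD=416902551317/4294967296 → NEW=0, ERR=416902551317/4294967296
(2,6): OLD=10599460558819/68719476736 → NEW=255, ERR=-6924006008861/68719476736
(3,0): OLD=295876455/2097152 → NEW=255, ERR=-238897305/2097152
(3,1): OLD=1175275835/16777216 → NEW=0, ERR=1175275835/16777216
(3,2): OLD=23825431633/134217728 → NEW=255, ERR=-10400089007/134217728
(3,3): OLD=34601259455/536870912 → NEW=0, ERR=34601259455/536870912
(3,4): OLD=11646938820455/68719476736 → NEW=255, ERR=-5876527747225/68719476736
(3,5): OLD=59147288171525/549755813888 → NEW=0, ERR=59147288171525/549755813888
(3,6): OLD=1034859233546779/8796093022208 → NEW=0, ERR=1034859233546779/8796093022208
(4,0): OLD=30208721865/268435456 → NEW=0, ERR=30208721865/268435456
(4,1): OLD=706424969813/4294967296 → NEW=255, ERR=-388791690667/4294967296
(4,2): OLD=6710068891611/68719476736 → NEW=0, ERR=6710068891611/68719476736
(4,3): OLD=97847220428377/549755813888 → NEW=255, ERR=-42340512113063/549755813888
(4,4): OLD=377276104112715/4398046511104 → NEW=0, ERR=377276104112715/4398046511104
(4,5): OLD=29254529262934907/140737488355328 → NEW=255, ERR=-6633530267673733/140737488355328
(4,6): OLD=287934713018887629/2251799813685248 → NEW=0, ERR=287934713018887629/2251799813685248
(5,0): OLD=8809465118159/68719476736 → NEW=255, ERR=-8714001449521/68719476736
(5,1): OLD=42647937724901/549755813888 → NEW=0, ERR=42647937724901/549755813888
(5,2): OLD=894365118762627/4398046511104 → NEW=255, ERR=-227136741568893/4398046511104
(5,3): OLD=3185050313163919/35184372088832 → NEW=0, ERR=3185050313163919/35184372088832
(5,4): OLD=485849193153354229/2251799813685248 → NEW=255, ERR=-88359759336384011/2251799813685248
(5,5): OLD=2457885776614888901/18014398509481984 → NEW=255, ERR=-2135785843303017019/18014398509481984
(5,6): OLD=26270215615453593067/288230376151711744 → NEW=0, ERR=26270215615453593067/288230376151711744
Row 0: .#.#.#.
Row 1: .##.##.
Row 2: #..#..#
Row 3: #.#.#..
Row 4: .#.#.#.
Row 5: #.#.##.

Answer: .#.#.#.
.##.##.
#..#..#
#.#.#..
.#.#.#.
#.#.##.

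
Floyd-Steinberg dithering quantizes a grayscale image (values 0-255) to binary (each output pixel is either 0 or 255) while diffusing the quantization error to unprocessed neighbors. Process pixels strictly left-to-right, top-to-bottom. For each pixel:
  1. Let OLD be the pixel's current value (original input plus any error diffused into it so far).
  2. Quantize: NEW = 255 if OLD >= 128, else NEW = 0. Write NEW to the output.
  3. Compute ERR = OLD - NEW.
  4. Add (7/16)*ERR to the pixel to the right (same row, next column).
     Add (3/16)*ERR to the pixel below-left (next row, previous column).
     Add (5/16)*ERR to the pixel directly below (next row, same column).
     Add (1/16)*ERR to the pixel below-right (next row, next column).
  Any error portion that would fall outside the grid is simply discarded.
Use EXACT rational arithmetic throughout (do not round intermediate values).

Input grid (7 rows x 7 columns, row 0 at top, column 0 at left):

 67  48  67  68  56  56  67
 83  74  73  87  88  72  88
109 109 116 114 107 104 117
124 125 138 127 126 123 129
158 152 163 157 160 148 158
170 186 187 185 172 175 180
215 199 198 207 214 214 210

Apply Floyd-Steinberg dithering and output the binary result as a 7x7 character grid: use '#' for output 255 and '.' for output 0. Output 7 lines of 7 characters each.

(0,0): OLD=67 → NEW=0, ERR=67
(0,1): OLD=1237/16 → NEW=0, ERR=1237/16
(0,2): OLD=25811/256 → NEW=0, ERR=25811/256
(0,3): OLD=459205/4096 → NEW=0, ERR=459205/4096
(0,4): OLD=6884451/65536 → NEW=0, ERR=6884451/65536
(0,5): OLD=106911413/1048576 → NEW=0, ERR=106911413/1048576
(0,6): OLD=1872453363/16777216 → NEW=0, ERR=1872453363/16777216
(1,0): OLD=30319/256 → NEW=0, ERR=30319/256
(1,1): OLD=354441/2048 → NEW=255, ERR=-167799/2048
(1,2): OLD=6194109/65536 → NEW=0, ERR=6194109/65536
(1,3): OLD=49645561/262144 → NEW=255, ERR=-17201159/262144
(1,4): OLD=1983809355/16777216 → NEW=0, ERR=1983809355/16777216
(1,5): OLD=24573355451/134217728 → NEW=255, ERR=-9652165189/134217728
(1,6): OLD=209996200085/2147483648 → NEW=0, ERR=209996200085/2147483648
(2,0): OLD=4281075/32768 → NEW=255, ERR=-4074765/32768
(2,1): OLD=56744225/1048576 → NEW=0, ERR=56744225/1048576
(2,2): OLD=2546568355/16777216 → NEW=255, ERR=-1731621725/16777216
(2,3): OLD=10256519499/134217728 → NEW=0, ERR=10256519499/134217728
(2,4): OLD=171582636027/1073741824 → NEW=255, ERR=-102221529093/1073741824
(2,5): OLD=2254054365545/34359738368 → NEW=0, ERR=2254054365545/34359738368
(2,6): OLD=94428552502127/549755813888 → NEW=255, ERR=-45759180039313/549755813888
(3,0): OLD=1598645059/16777216 → NEW=0, ERR=1598645059/16777216
(3,1): OLD=21001670279/134217728 → NEW=255, ERR=-13223850361/134217728
(3,2): OLD=86276870597/1073741824 → NEW=0, ERR=86276870597/1073741824
(3,3): OLD=694638470707/4294967296 → NEW=255, ERR=-400578189773/4294967296
(3,4): OLD=39869241356099/549755813888 → NEW=0, ERR=39869241356099/549755813888
(3,5): OLD=675856758727161/4398046511104 → NEW=255, ERR=-445645101604359/4398046511104
(3,6): OLD=4416204044905383/70368744177664 → NEW=0, ERR=4416204044905383/70368744177664
(4,0): OLD=363576667661/2147483648 → NEW=255, ERR=-184031662579/2147483648
(4,1): OLD=3598838356137/34359738368 → NEW=0, ERR=3598838356137/34359738368
(4,2): OLD=115607183205255/549755813888 → NEW=255, ERR=-24580549336185/549755813888
(4,3): OLD=558167099746301/4398046511104 → NEW=0, ERR=558167099746301/4398046511104
(4,4): OLD=7506905524876839/35184372088832 → NEW=255, ERR=-1465109357775321/35184372088832
(4,5): OLD=128821922103801959/1125899906842624 → NEW=0, ERR=128821922103801959/1125899906842624
(4,6): OLD=3987239596806481921/18014398509481984 → NEW=255, ERR=-606432023111423999/18014398509481984
(5,0): OLD=89532470423051/549755813888 → NEW=255, ERR=-50655262118389/549755813888
(5,1): OLD=724269891082073/4398046511104 → NEW=255, ERR=-397231969249447/4398046511104
(5,2): OLD=5765131005927039/35184372088832 → NEW=255, ERR=-3206883876725121/35184372088832
(5,3): OLD=49027877502438555/281474976710656 → NEW=255, ERR=-22748241558778725/281474976710656
(5,4): OLD=2756464826587504521/18014398509481984 → NEW=255, ERR=-1837206793330401399/18014398509481984
(5,5): OLD=22658094990512832889/144115188075855872 → NEW=255, ERR=-14091277968830414471/144115188075855872
(5,6): OLD=308644720981481700855/2305843009213693952 → NEW=255, ERR=-279345246368010256905/2305843009213693952
(6,0): OLD=11911373605713859/70368744177664 → NEW=255, ERR=-6032656159590461/70368744177664
(6,1): OLD=124321753993088671/1125899906842624 → NEW=0, ERR=124321753993088671/1125899906842624
(6,2): OLD=3549331479719831037/18014398509481984 → NEW=255, ERR=-1044340140198074883/18014398509481984
(6,3): OLD=18960162329167074339/144115188075855872 → NEW=255, ERR=-17789210630176173021/144115188075855872
(6,4): OLD=30189590530336911001/288230376151711744 → NEW=0, ERR=30189590530336911001/288230376151711744
(6,5): OLD=7385323087089799800237/36893488147419103232 → NEW=255, ERR=-2022516390502071523923/36893488147419103232
(6,6): OLD=83849518572352279535083/590295810358705651712 → NEW=255, ERR=-66675913069117661651477/590295810358705651712
Row 0: .......
Row 1: .#.#.#.
Row 2: #.#.#.#
Row 3: .#.#.#.
Row 4: #.#.#.#
Row 5: #######
Row 6: #.##.##

Answer: .......
.#.#.#.
#.#.#.#
.#.#.#.
#.#.#.#
#######
#.##.##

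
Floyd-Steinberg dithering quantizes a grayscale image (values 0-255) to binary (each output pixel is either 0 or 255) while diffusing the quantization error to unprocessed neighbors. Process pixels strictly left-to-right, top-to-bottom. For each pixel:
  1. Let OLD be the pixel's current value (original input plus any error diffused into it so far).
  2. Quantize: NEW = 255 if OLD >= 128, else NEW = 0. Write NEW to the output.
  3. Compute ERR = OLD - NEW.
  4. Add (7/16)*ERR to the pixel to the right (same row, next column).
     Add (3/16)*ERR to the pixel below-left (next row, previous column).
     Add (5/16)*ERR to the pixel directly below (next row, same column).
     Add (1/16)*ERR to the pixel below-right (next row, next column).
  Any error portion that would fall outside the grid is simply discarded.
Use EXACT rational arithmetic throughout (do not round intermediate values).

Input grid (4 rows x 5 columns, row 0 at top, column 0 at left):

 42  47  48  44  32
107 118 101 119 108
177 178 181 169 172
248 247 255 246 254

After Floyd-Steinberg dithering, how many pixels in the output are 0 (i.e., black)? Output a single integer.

Answer: 8

Derivation:
(0,0): OLD=42 → NEW=0, ERR=42
(0,1): OLD=523/8 → NEW=0, ERR=523/8
(0,2): OLD=9805/128 → NEW=0, ERR=9805/128
(0,3): OLD=158747/2048 → NEW=0, ERR=158747/2048
(0,4): OLD=2159805/32768 → NEW=0, ERR=2159805/32768
(1,0): OLD=16945/128 → NEW=255, ERR=-15695/128
(1,1): OLD=104215/1024 → NEW=0, ERR=104215/1024
(1,2): OLD=6163107/32768 → NEW=255, ERR=-2192733/32768
(1,3): OLD=17182599/131072 → NEW=255, ERR=-16240761/131072
(1,4): OLD=166162997/2097152 → NEW=0, ERR=166162997/2097152
(2,0): OLD=2584813/16384 → NEW=255, ERR=-1593107/16384
(2,1): OLD=77098047/524288 → NEW=255, ERR=-56595393/524288
(2,2): OLD=805220605/8388608 → NEW=0, ERR=805220605/8388608
(2,3): OLD=24554913063/134217728 → NEW=255, ERR=-9670607577/134217728
(2,4): OLD=338214554193/2147483648 → NEW=255, ERR=-209393776047/2147483648
(3,0): OLD=1655691485/8388608 → NEW=255, ERR=-483403555/8388608
(3,1): OLD=13420156761/67108864 → NEW=255, ERR=-3692603559/67108864
(3,2): OLD=516829285475/2147483648 → NEW=255, ERR=-30779044765/2147483648
(3,3): OLD=880168608219/4294967296 → NEW=255, ERR=-215048052261/4294967296
(3,4): OLD=13546013522183/68719476736 → NEW=255, ERR=-3977453045497/68719476736
Output grid:
  Row 0: .....  (5 black, running=5)
  Row 1: #.##.  (2 black, running=7)
  Row 2: ##.##  (1 black, running=8)
  Row 3: #####  (0 black, running=8)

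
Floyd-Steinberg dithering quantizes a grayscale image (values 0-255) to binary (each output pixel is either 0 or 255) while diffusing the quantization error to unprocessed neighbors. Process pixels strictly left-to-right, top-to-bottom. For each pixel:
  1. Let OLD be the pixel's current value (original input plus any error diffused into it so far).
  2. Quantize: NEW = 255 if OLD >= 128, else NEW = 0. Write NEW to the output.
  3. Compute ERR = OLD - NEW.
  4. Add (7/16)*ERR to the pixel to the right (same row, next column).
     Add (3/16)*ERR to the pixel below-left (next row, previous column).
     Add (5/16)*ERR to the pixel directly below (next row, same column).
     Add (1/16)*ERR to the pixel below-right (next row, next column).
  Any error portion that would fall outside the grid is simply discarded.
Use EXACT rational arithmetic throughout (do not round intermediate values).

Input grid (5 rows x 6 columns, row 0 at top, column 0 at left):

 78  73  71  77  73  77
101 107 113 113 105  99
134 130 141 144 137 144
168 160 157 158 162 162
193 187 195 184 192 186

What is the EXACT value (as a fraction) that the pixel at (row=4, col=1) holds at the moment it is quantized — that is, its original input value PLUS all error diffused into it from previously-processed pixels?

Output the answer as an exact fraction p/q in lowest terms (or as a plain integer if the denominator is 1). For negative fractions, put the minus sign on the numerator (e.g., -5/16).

(0,0): OLD=78 → NEW=0, ERR=78
(0,1): OLD=857/8 → NEW=0, ERR=857/8
(0,2): OLD=15087/128 → NEW=0, ERR=15087/128
(0,3): OLD=263305/2048 → NEW=255, ERR=-258935/2048
(0,4): OLD=579519/32768 → NEW=0, ERR=579519/32768
(0,5): OLD=44426809/524288 → NEW=0, ERR=44426809/524288
(1,0): OLD=18619/128 → NEW=255, ERR=-14021/128
(1,1): OLD=122397/1024 → NEW=0, ERR=122397/1024
(1,2): OLD=6065889/32768 → NEW=255, ERR=-2289951/32768
(1,3): OLD=7025229/131072 → NEW=0, ERR=7025229/131072
(1,4): OLD=1190864839/8388608 → NEW=255, ERR=-948230201/8388608
(1,5): OLD=10352445249/134217728 → NEW=0, ERR=10352445249/134217728
(2,0): OLD=2001807/16384 → NEW=0, ERR=2001807/16384
(2,1): OLD=105307029/524288 → NEW=255, ERR=-28386411/524288
(2,2): OLD=947862783/8388608 → NEW=0, ERR=947862783/8388608
(2,3): OLD=12389773767/67108864 → NEW=255, ERR=-4722986553/67108864
(2,4): OLD=190476202197/2147483648 → NEW=0, ERR=190476202197/2147483648
(2,5): OLD=6866584428835/34359738368 → NEW=255, ERR=-1895148855005/34359738368
(3,0): OLD=1644416031/8388608 → NEW=255, ERR=-494679009/8388608
(3,1): OLD=9804842035/67108864 → NEW=255, ERR=-7307918285/67108864
(3,2): OLD=68767064713/536870912 → NEW=255, ERR=-68135017847/536870912
(3,3): OLD=3579461792987/34359738368 → NEW=0, ERR=3579461792987/34359738368
(3,4): OLD=60625577448187/274877906944 → NEW=255, ERR=-9468288822533/274877906944
(3,5): OLD=594780512722133/4398046511104 → NEW=255, ERR=-526721347609387/4398046511104
(4,0): OLD=165521256817/1073741824 → NEW=255, ERR=-108282908303/1073741824
(4,1): OLD=1397892696253/17179869184 → NEW=0, ERR=1397892696253/17179869184
Target (4,1): original=187, with diffused error = 1397892696253/17179869184

Answer: 1397892696253/17179869184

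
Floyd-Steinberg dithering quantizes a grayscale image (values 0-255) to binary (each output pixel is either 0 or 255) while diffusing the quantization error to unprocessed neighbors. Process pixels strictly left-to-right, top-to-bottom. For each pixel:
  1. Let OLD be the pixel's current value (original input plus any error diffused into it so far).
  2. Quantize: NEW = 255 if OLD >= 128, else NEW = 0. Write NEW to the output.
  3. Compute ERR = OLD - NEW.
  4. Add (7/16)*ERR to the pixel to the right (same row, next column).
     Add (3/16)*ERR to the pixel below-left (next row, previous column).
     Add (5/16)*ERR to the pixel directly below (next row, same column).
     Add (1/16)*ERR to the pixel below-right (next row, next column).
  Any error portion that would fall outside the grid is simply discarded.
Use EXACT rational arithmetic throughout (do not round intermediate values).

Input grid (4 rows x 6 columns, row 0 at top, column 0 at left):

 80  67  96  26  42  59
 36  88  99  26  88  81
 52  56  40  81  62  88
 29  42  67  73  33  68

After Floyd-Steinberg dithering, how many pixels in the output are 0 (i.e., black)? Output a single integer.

Answer: 19

Derivation:
(0,0): OLD=80 → NEW=0, ERR=80
(0,1): OLD=102 → NEW=0, ERR=102
(0,2): OLD=1125/8 → NEW=255, ERR=-915/8
(0,3): OLD=-3077/128 → NEW=0, ERR=-3077/128
(0,4): OLD=64477/2048 → NEW=0, ERR=64477/2048
(0,5): OLD=2384651/32768 → NEW=0, ERR=2384651/32768
(1,0): OLD=641/8 → NEW=0, ERR=641/8
(1,1): OLD=8863/64 → NEW=255, ERR=-7457/64
(1,2): OLD=28979/2048 → NEW=0, ERR=28979/2048
(1,3): OLD=191963/8192 → NEW=0, ERR=191963/8192
(1,4): OLD=63036709/524288 → NEW=0, ERR=63036709/524288
(1,5): OLD=1328012403/8388608 → NEW=255, ERR=-811082637/8388608
(2,0): OLD=56517/1024 → NEW=0, ERR=56517/1024
(2,1): OLD=1684159/32768 → NEW=0, ERR=1684159/32768
(2,2): OLD=33564525/524288 → NEW=0, ERR=33564525/524288
(2,3): OLD=586192917/4194304 → NEW=255, ERR=-483354603/4194304
(2,4): OLD=4360793615/134217728 → NEW=0, ERR=4360793615/134217728
(2,5): OLD=170754902873/2147483648 → NEW=0, ERR=170754902873/2147483648
(3,0): OLD=29299549/524288 → NEW=0, ERR=29299549/524288
(3,1): OLD=410890689/4194304 → NEW=0, ERR=410890689/4194304
(3,2): OLD=3740309127/33554432 → NEW=0, ERR=3740309127/33554432
(3,3): OLD=205833124625/2147483648 → NEW=0, ERR=205833124625/2147483648
(3,4): OLD=1594176939801/17179869184 → NEW=0, ERR=1594176939801/17179869184
(3,5): OLD=37239313948439/274877906944 → NEW=255, ERR=-32854552322281/274877906944
Output grid:
  Row 0: ..#...  (5 black, running=5)
  Row 1: .#...#  (4 black, running=9)
  Row 2: ...#..  (5 black, running=14)
  Row 3: .....#  (5 black, running=19)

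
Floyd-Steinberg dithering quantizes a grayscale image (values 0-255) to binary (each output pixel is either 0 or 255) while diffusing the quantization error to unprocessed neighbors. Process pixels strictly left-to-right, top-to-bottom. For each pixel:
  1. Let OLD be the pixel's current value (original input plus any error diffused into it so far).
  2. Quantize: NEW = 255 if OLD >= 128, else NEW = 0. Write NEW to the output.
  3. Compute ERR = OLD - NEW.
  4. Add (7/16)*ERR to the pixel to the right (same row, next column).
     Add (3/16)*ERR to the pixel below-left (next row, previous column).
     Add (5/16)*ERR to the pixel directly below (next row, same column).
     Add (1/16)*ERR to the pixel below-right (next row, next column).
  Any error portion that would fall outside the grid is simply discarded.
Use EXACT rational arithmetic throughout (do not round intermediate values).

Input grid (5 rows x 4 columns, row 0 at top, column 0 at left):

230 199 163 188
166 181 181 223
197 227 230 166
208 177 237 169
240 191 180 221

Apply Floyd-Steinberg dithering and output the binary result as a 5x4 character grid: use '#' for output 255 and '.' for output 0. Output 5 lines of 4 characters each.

Answer: ####
#.##
###.
#.##
####

Derivation:
(0,0): OLD=230 → NEW=255, ERR=-25
(0,1): OLD=3009/16 → NEW=255, ERR=-1071/16
(0,2): OLD=34231/256 → NEW=255, ERR=-31049/256
(0,3): OLD=552705/4096 → NEW=255, ERR=-491775/4096
(1,0): OLD=37283/256 → NEW=255, ERR=-27997/256
(1,1): OLD=180085/2048 → NEW=0, ERR=180085/2048
(1,2): OLD=10149785/65536 → NEW=255, ERR=-6561895/65536
(1,3): OLD=140608639/1048576 → NEW=255, ERR=-126778241/1048576
(2,0): OLD=5875671/32768 → NEW=255, ERR=-2480169/32768
(2,1): OLD=205265069/1048576 → NEW=255, ERR=-62121811/1048576
(2,2): OLD=326353025/2097152 → NEW=255, ERR=-208420735/2097152
(2,3): OLD=2633327517/33554432 → NEW=0, ERR=2633327517/33554432
(3,0): OLD=2906468455/16777216 → NEW=255, ERR=-1371721625/16777216
(3,1): OLD=26669335289/268435456 → NEW=0, ERR=26669335289/268435456
(3,2): OLD=1118500002567/4294967296 → NEW=255, ERR=23283342087/4294967296
(3,3): OLD=13035058908593/68719476736 → NEW=255, ERR=-4488407659087/68719476736
(4,0): OLD=1001062426907/4294967296 → NEW=255, ERR=-94154233573/4294967296
(4,1): OLD=7159288267473/34359738368 → NEW=255, ERR=-1602445016367/34359738368
(4,2): OLD=170702656994225/1099511627776 → NEW=255, ERR=-109672808088655/1099511627776
(4,3): OLD=2767051382042663/17592186044416 → NEW=255, ERR=-1718956059283417/17592186044416
Row 0: ####
Row 1: #.##
Row 2: ###.
Row 3: #.##
Row 4: ####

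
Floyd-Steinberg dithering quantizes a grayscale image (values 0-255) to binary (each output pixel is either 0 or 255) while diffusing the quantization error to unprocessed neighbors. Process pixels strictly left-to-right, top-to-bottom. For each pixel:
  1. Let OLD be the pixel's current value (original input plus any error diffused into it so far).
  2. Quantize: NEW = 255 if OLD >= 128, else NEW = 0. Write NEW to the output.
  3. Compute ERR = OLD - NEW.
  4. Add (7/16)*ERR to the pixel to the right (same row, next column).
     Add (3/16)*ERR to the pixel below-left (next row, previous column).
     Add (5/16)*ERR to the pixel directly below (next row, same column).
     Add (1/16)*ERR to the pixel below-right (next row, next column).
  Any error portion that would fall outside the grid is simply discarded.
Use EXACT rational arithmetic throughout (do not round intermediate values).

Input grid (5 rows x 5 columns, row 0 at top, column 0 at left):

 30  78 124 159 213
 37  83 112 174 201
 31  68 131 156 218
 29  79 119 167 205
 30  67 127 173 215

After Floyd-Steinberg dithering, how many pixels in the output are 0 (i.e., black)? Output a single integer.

Answer: 13

Derivation:
(0,0): OLD=30 → NEW=0, ERR=30
(0,1): OLD=729/8 → NEW=0, ERR=729/8
(0,2): OLD=20975/128 → NEW=255, ERR=-11665/128
(0,3): OLD=243977/2048 → NEW=0, ERR=243977/2048
(0,4): OLD=8687423/32768 → NEW=255, ERR=331583/32768
(1,0): OLD=8123/128 → NEW=0, ERR=8123/128
(1,1): OLD=127005/1024 → NEW=0, ERR=127005/1024
(1,2): OLD=5433441/32768 → NEW=255, ERR=-2922399/32768
(1,3): OLD=22073997/131072 → NEW=255, ERR=-11349363/131072
(1,4): OLD=364328199/2097152 → NEW=255, ERR=-170445561/2097152
(2,0): OLD=1213839/16384 → NEW=0, ERR=1213839/16384
(2,1): OLD=66278421/524288 → NEW=0, ERR=66278421/524288
(2,2): OLD=1257898879/8388608 → NEW=255, ERR=-881196161/8388608
(2,3): OLD=8344315405/134217728 → NEW=0, ERR=8344315405/134217728
(2,4): OLD=460397315867/2147483648 → NEW=255, ERR=-87211014373/2147483648
(3,0): OLD=636319135/8388608 → NEW=0, ERR=636319135/8388608
(3,1): OLD=9168802611/67108864 → NEW=255, ERR=-7943957709/67108864
(3,2): OLD=115839675297/2147483648 → NEW=0, ERR=115839675297/2147483648
(3,3): OLD=841160000825/4294967296 → NEW=255, ERR=-254056659655/4294967296
(3,4): OLD=11704004062525/68719476736 → NEW=255, ERR=-5819462505155/68719476736
(4,0): OLD=33833146993/1073741824 → NEW=0, ERR=33833146993/1073741824
(4,1): OLD=2015150019569/34359738368 → NEW=0, ERR=2015150019569/34359738368
(4,2): OLD=83027546345791/549755813888 → NEW=255, ERR=-57160186195649/549755813888
(4,3): OLD=848994384045553/8796093022208 → NEW=0, ERR=848994384045553/8796093022208
(4,4): OLD=31956756642441751/140737488355328 → NEW=255, ERR=-3931302888166889/140737488355328
Output grid:
  Row 0: ..#.#  (3 black, running=3)
  Row 1: ..###  (2 black, running=5)
  Row 2: ..#.#  (3 black, running=8)
  Row 3: .#.##  (2 black, running=10)
  Row 4: ..#.#  (3 black, running=13)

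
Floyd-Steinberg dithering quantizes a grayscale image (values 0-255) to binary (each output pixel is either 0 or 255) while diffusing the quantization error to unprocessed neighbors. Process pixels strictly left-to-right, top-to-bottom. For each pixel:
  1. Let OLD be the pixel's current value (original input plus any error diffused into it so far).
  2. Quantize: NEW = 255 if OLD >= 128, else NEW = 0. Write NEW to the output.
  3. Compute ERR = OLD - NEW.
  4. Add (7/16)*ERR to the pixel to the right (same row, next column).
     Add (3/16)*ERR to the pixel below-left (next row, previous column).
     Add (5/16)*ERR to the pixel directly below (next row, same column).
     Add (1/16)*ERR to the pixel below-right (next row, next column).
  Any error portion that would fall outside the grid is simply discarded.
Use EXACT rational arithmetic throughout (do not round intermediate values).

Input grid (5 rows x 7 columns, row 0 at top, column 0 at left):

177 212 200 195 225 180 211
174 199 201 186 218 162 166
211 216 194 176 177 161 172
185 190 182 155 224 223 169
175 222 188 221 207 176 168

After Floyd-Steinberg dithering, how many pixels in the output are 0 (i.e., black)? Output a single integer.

(0,0): OLD=177 → NEW=255, ERR=-78
(0,1): OLD=1423/8 → NEW=255, ERR=-617/8
(0,2): OLD=21281/128 → NEW=255, ERR=-11359/128
(0,3): OLD=319847/2048 → NEW=255, ERR=-202393/2048
(0,4): OLD=5956049/32768 → NEW=255, ERR=-2399791/32768
(0,5): OLD=77573303/524288 → NEW=255, ERR=-56120137/524288
(0,6): OLD=1377155329/8388608 → NEW=255, ERR=-761939711/8388608
(1,0): OLD=17301/128 → NEW=255, ERR=-15339/128
(1,1): OLD=103379/1024 → NEW=0, ERR=103379/1024
(1,2): OLD=6359823/32768 → NEW=255, ERR=-1996017/32768
(1,3): OLD=14311683/131072 → NEW=0, ERR=14311683/131072
(1,4): OLD=1817287369/8388608 → NEW=255, ERR=-321807671/8388608
(1,5): OLD=6050420825/67108864 → NEW=0, ERR=6050420825/67108864
(1,6): OLD=182933122583/1073741824 → NEW=255, ERR=-90871042537/1073741824
(2,0): OLD=3153601/16384 → NEW=255, ERR=-1024319/16384
(2,1): OLD=105531547/524288 → NEW=255, ERR=-28161893/524288
(2,2): OLD=1495245585/8388608 → NEW=255, ERR=-643849455/8388608
(2,3): OLD=11109354569/67108864 → NEW=255, ERR=-6003405751/67108864
(2,4): OLD=80317499961/536870912 → NEW=255, ERR=-56584582599/536870912
(2,5): OLD=2144003938739/17179869184 → NEW=0, ERR=2144003938739/17179869184
(2,6): OLD=56566251893781/274877906944 → NEW=255, ERR=-13527614376939/274877906944
(3,0): OLD=1303515761/8388608 → NEW=255, ERR=-835579279/8388608
(3,1): OLD=7471681117/67108864 → NEW=0, ERR=7471681117/67108864
(3,2): OLD=100176931015/536870912 → NEW=255, ERR=-36725151545/536870912
(3,3): OLD=155816864497/2147483648 → NEW=0, ERR=155816864497/2147483648
(3,4): OLD=66140002295409/274877906944 → NEW=255, ERR=-3953863975311/274877906944
(3,5): OLD=527526744913315/2199023255552 → NEW=255, ERR=-33224185252445/2199023255552
(3,6): OLD=5446917515326525/35184372088832 → NEW=255, ERR=-3525097367325635/35184372088832
(4,0): OLD=176896691391/1073741824 → NEW=255, ERR=-96907473729/1073741824
(4,1): OLD=3406008075123/17179869184 → NEW=255, ERR=-974858566797/17179869184
(4,2): OLD=44629367404573/274877906944 → NEW=255, ERR=-25464498866147/274877906944
(4,3): OLD=431387355326031/2199023255552 → NEW=255, ERR=-129363574839729/2199023255552
(4,4): OLD=3139674676492637/17592186044416 → NEW=255, ERR=-1346332764833443/17592186044416
(4,5): OLD=66491211583470397/562949953421312 → NEW=0, ERR=66491211583470397/562949953421312
(4,6): OLD=1688134775070102715/9007199254740992 → NEW=255, ERR=-608701034888850245/9007199254740992
Output grid:
  Row 0: #######  (0 black, running=0)
  Row 1: #.#.#.#  (3 black, running=3)
  Row 2: #####.#  (1 black, running=4)
  Row 3: #.#.###  (2 black, running=6)
  Row 4: #####.#  (1 black, running=7)

Answer: 7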